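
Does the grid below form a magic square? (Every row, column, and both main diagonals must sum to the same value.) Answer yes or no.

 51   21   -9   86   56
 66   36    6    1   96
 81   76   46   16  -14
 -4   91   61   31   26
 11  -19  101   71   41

Row 1: 51 + 21 + (-9) + 86 + 56 = 205.
Row 2: 66 + 36 + 6 + 1 + 96 = 205.
Row 3: 81 + 76 + 46 + 16 + (-14) = 205.
Row 4: -4 + 91 + 61 + 31 + 26 = 205.
Row 5: 11 + (-19) + 101 + 71 + 41 = 205.
Column 1: 51 + 66 + 81 + (-4) + 11 = 205.
Column 2: 21 + 36 + 76 + 91 + (-19) = 205.
Column 3: -9 + 6 + 46 + 61 + 101 = 205.
Column 4: 86 + 1 + 16 + 31 + 71 = 205.
Column 5: 56 + 96 + (-14) + 26 + 41 = 205.
Main diagonal: 51 + 36 + 46 + 31 + 41 = 205.
Anti-diagonal: 56 + 1 + 46 + 91 + 11 = 205.
All lines sum to 205.

Yes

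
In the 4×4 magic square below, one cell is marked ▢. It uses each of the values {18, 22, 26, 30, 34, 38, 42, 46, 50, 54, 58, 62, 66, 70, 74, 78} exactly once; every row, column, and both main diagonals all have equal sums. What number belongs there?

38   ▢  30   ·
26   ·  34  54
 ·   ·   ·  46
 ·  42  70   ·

The 16 entries sum to 768, so each line sums to 768/4 = 192.
The remaining cell in row 2 is (2,2) = 192 − 114 = 78.
The remaining cell in column 3 is (3,3) = 192 − 134 = 58.
The remaining cell in main diagonal is (4,4) = 192 − 174 = 18.
Row 4: 42 + 70 + 18 + ? = 192, so (4,1) = 62.
From column 1, 192 − (38 + 26 + 62) gives (3,1) = 66.
From column 4, 192 − (54 + 46 + 18) gives (1,4) = 74.
Anti-diagonal: 74 + 34 + 62 + ? = 192, so (3,2) = 22.
From row 1, 192 − (38 + 30 + 74) gives (1,2) = 50.

50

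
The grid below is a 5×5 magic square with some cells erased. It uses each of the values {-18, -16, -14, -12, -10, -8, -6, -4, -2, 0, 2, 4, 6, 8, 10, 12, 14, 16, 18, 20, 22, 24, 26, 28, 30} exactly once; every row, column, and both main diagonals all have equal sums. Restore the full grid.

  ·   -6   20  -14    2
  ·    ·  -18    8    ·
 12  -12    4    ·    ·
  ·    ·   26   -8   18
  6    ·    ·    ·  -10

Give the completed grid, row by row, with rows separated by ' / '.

28 -6 20 -14 2 / 0 16 -18 8 24 / 12 -12 4 30 -4 / -16 10 26 -8 18 / 6 22 -2 14 -10

The 25 entries sum to 150, so each line sums to 150/5 = 30.
Using row 1: -6 + 20 + (-14) + 2 + ? → (1,1) = 30 − 2 = 28.
Using column 3: 20 + (-18) + 4 + 26 + ? → (5,3) = 30 − 32 = -2.
Using main diagonal: 28 + 4 + (-8) + (-10) + ? → (2,2) = 30 − 14 = 16.
Anti-diagonal needs 30; the known cells sum to 20, so (4,2) = 10.
Row 4: 10 + 26 + (-8) + 18 + ? = 30, so (4,1) = -16.
Column 1 must total 30; the given cells sum to 30, so (2,1) = 0.
Column 2: -6 + 16 + (-12) + 10 + ? = 30, so (5,2) = 22.
The remaining cell in row 2 is (2,5) = 30 − 6 = 24.
Row 5: 6 + 22 + (-2) + (-10) + ? = 30, so (5,4) = 14.
Column 4 must total 30; the given cells sum to 0, so (3,4) = 30.
From column 5, 30 − (2 + 24 + 18 + (-10)) gives (3,5) = -4.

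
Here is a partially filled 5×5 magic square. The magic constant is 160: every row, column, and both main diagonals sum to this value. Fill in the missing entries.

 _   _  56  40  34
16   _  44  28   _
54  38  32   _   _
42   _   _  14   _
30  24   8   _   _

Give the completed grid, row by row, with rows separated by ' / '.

Column 1: 16 + 54 + 42 + 30 + ? = 160, so (1,1) = 18.
Column 3: 56 + 44 + 32 + 8 + ? = 160, so (4,3) = 20.
Using anti-diagonal: 34 + 28 + 32 + 30 + ? → (4,2) = 160 − 124 = 36.
Row 1: 18 + 56 + 40 + 34 + ? = 160, so (1,2) = 12.
Row 4 must total 160; the given cells sum to 112, so (4,5) = 48.
Using column 2: 12 + 38 + 36 + 24 + ? → (2,2) = 160 − 110 = 50.
Main diagonal needs 160; the known cells sum to 114, so (5,5) = 46.
Using row 2: 16 + 50 + 44 + 28 + ? → (2,5) = 160 − 138 = 22.
Row 5: 30 + 24 + 8 + 46 + ? = 160, so (5,4) = 52.
Using column 4: 40 + 28 + 14 + 52 + ? → (3,4) = 160 − 134 = 26.
From column 5, 160 − (34 + 22 + 48 + 46) gives (3,5) = 10.

18 12 56 40 34 / 16 50 44 28 22 / 54 38 32 26 10 / 42 36 20 14 48 / 30 24 8 52 46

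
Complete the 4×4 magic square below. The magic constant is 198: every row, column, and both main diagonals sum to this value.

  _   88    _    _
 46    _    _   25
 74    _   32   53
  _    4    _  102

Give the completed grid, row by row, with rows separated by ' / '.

Using row 3: 74 + 32 + 53 + ? → (3,2) = 198 − 159 = 39.
Column 2 needs 198; the known cells sum to 131, so (2,2) = 67.
Column 4 needs 198; the known cells sum to 180, so (1,4) = 18.
Using main diagonal: 67 + 32 + 102 + ? → (1,1) = 198 − 201 = -3.
From row 1, 198 − (-3 + 88 + 18) gives (1,3) = 95.
From row 2, 198 − (46 + 67 + 25) gives (2,3) = 60.
Column 1: -3 + 46 + 74 + ? = 198, so (4,1) = 81.
Using column 3: 95 + 60 + 32 + ? → (4,3) = 198 − 187 = 11.

-3 88 95 18 / 46 67 60 25 / 74 39 32 53 / 81 4 11 102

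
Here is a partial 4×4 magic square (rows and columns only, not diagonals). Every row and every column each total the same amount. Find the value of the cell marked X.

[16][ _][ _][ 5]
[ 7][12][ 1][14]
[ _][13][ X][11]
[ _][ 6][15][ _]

Row 2 is complete and sums to 34; that is the magic constant.
Column 2 must total 34; the given cells sum to 31, so (1,2) = 3.
The remaining cell in column 4 is (4,4) = 34 − 30 = 4.
Row 1 needs 34; the known cells sum to 24, so (1,3) = 10.
The remaining cell in row 4 is (4,1) = 34 − 25 = 9.
Column 1: 16 + 7 + 9 + ? = 34, so (3,1) = 2.
Using column 3: 10 + 1 + 15 + ? → (3,3) = 34 − 26 = 8.

8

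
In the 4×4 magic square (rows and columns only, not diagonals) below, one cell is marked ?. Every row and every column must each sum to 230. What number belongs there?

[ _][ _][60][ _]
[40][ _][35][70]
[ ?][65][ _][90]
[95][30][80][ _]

From row 2, 230 − (40 + 35 + 70) gives (2,2) = 85.
Row 4: 95 + 30 + 80 + ? = 230, so (4,4) = 25.
Column 2 must total 230; the given cells sum to 180, so (1,2) = 50.
Using column 3: 60 + 35 + 80 + ? → (3,3) = 230 − 175 = 55.
Column 4 needs 230; the known cells sum to 185, so (1,4) = 45.
Using row 1: 50 + 60 + 45 + ? → (1,1) = 230 − 155 = 75.
Row 3 needs 230; the known cells sum to 210, so (3,1) = 20.

20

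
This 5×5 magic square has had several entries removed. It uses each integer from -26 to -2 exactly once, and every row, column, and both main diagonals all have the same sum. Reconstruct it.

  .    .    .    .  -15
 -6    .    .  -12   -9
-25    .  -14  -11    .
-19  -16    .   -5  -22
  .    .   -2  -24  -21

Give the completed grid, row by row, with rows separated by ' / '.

-7 -4 -26 -18 -15 / -6 -23 -20 -12 -9 / -25 -17 -14 -11 -3 / -19 -16 -8 -5 -22 / -13 -10 -2 -24 -21

The entries are -26 through -2, which sum to -350, so each line sums to -350/5 = -70.
Row 4 needs -70; the known cells sum to -62, so (4,3) = -8.
Column 4 needs -70; the known cells sum to -52, so (1,4) = -18.
From column 5, -70 − (-15 + (-9) + (-22) + (-21)) gives (3,5) = -3.
Anti-diagonal needs -70; the known cells sum to -57, so (5,1) = -13.
The remaining cell in row 3 is (3,2) = -70 − (-53) = -17.
The remaining cell in row 5 is (5,2) = -70 − (-60) = -10.
Column 1: -6 + (-25) + (-19) + (-13) + ? = -70, so (1,1) = -7.
Main diagonal: -7 + (-14) + (-5) + (-21) + ? = -70, so (2,2) = -23.
From row 2, -70 − (-6 + (-23) + (-12) + (-9)) gives (2,3) = -20.
Column 2: -23 + (-17) + (-16) + (-10) + ? = -70, so (1,2) = -4.
Column 3 must total -70; the given cells sum to -44, so (1,3) = -26.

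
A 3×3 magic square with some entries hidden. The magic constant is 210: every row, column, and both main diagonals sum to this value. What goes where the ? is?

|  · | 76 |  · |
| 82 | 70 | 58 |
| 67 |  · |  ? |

Column 1: 82 + 67 + ? = 210, so (1,1) = 61.
Column 2 must total 210; the given cells sum to 146, so (3,2) = 64.
The remaining cell in main diagonal is (3,3) = 210 − 131 = 79.

79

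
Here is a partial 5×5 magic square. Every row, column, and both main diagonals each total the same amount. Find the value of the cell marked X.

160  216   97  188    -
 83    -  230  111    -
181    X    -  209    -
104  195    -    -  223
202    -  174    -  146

62

Column 1 is complete and sums to 730; that is the magic constant.
Row 1 needs 730; the known cells sum to 661, so (1,5) = 69.
Anti-diagonal: 69 + 111 + 195 + 202 + ? = 730, so (3,3) = 153.
Column 3 needs 730; the known cells sum to 654, so (4,3) = 76.
Using row 4: 104 + 195 + 76 + 223 + ? → (4,4) = 730 − 598 = 132.
Using column 4: 188 + 111 + 209 + 132 + ? → (5,4) = 730 − 640 = 90.
Main diagonal must total 730; the given cells sum to 591, so (2,2) = 139.
Row 2 must total 730; the given cells sum to 563, so (2,5) = 167.
Row 5 must total 730; the given cells sum to 612, so (5,2) = 118.
Column 2 must total 730; the given cells sum to 668, so (3,2) = 62.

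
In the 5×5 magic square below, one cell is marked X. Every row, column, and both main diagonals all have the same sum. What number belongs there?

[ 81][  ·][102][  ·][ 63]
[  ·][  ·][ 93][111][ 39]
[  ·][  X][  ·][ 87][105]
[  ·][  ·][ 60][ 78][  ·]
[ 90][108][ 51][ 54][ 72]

Row 5 is complete and sums to 375; that is the magic constant.
Column 3 needs 375; the known cells sum to 306, so (3,3) = 69.
Column 4 must total 375; the given cells sum to 330, so (1,4) = 45.
Using column 5: 63 + 39 + 105 + 72 + ? → (4,5) = 375 − 279 = 96.
Main diagonal needs 375; the known cells sum to 300, so (2,2) = 75.
Anti-diagonal must total 375; the given cells sum to 333, so (4,2) = 42.
Row 1 needs 375; the known cells sum to 291, so (1,2) = 84.
Row 2 needs 375; the known cells sum to 318, so (2,1) = 57.
Row 4: 42 + 60 + 78 + 96 + ? = 375, so (4,1) = 99.
Using column 1: 81 + 57 + 99 + 90 + ? → (3,1) = 375 − 327 = 48.
Column 2 needs 375; the known cells sum to 309, so (3,2) = 66.

66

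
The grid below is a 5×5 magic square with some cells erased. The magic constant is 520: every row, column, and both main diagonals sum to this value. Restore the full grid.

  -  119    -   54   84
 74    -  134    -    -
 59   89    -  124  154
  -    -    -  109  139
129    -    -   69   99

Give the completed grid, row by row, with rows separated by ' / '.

The remaining cell in row 3 is (3,3) = 520 − 426 = 94.
Column 4 needs 520; the known cells sum to 356, so (2,4) = 164.
From column 5, 520 − (84 + 154 + 139 + 99) gives (2,5) = 44.
The remaining cell in anti-diagonal is (4,2) = 520 − 471 = 49.
Using row 2: 74 + 134 + 164 + 44 + ? → (2,2) = 520 − 416 = 104.
Column 2: 119 + 104 + 89 + 49 + ? = 520, so (5,2) = 159.
The remaining cell in main diagonal is (1,1) = 520 − 406 = 114.
Row 1 must total 520; the given cells sum to 371, so (1,3) = 149.
Row 5 needs 520; the known cells sum to 456, so (5,3) = 64.
Column 1: 114 + 74 + 59 + 129 + ? = 520, so (4,1) = 144.
The remaining cell in column 3 is (4,3) = 520 − 441 = 79.

114 119 149 54 84 / 74 104 134 164 44 / 59 89 94 124 154 / 144 49 79 109 139 / 129 159 64 69 99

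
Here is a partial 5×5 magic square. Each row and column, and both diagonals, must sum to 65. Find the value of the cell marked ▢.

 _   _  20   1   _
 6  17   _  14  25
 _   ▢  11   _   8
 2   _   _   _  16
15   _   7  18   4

Row 2: 6 + 17 + 14 + 25 + ? = 65, so (2,3) = 3.
Using row 5: 15 + 7 + 18 + 4 + ? → (5,2) = 65 − 44 = 21.
Column 3 needs 65; the known cells sum to 41, so (4,3) = 24.
Column 5 must total 65; the given cells sum to 53, so (1,5) = 12.
Anti-diagonal needs 65; the known cells sum to 52, so (4,2) = 13.
Row 4: 2 + 13 + 24 + 16 + ? = 65, so (4,4) = 10.
Column 4 must total 65; the given cells sum to 43, so (3,4) = 22.
The remaining cell in main diagonal is (1,1) = 65 − 42 = 23.
Row 1 needs 65; the known cells sum to 56, so (1,2) = 9.
Column 1 must total 65; the given cells sum to 46, so (3,1) = 19.
The remaining cell in column 2 is (3,2) = 65 − 60 = 5.

5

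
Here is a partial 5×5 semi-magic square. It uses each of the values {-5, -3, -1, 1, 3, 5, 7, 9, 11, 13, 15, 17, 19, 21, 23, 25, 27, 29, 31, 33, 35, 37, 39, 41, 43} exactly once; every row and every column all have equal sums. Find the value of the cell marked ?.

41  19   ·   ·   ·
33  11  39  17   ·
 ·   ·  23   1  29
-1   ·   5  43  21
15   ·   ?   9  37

The 25 entries sum to 475, so each line sums to 475/5 = 95.
The remaining cell in row 2 is (2,5) = 95 − 100 = -5.
Row 4 must total 95; the given cells sum to 68, so (4,2) = 27.
Column 1 needs 95; the known cells sum to 88, so (3,1) = 7.
Using column 4: 17 + 1 + 43 + 9 + ? → (1,4) = 95 − 70 = 25.
Column 5 must total 95; the given cells sum to 82, so (1,5) = 13.
From row 1, 95 − (41 + 19 + 25 + 13) gives (1,3) = -3.
Using row 3: 7 + 23 + 1 + 29 + ? → (3,2) = 95 − 60 = 35.
Using column 2: 19 + 11 + 35 + 27 + ? → (5,2) = 95 − 92 = 3.
Column 3: -3 + 39 + 23 + 5 + ? = 95, so (5,3) = 31.

31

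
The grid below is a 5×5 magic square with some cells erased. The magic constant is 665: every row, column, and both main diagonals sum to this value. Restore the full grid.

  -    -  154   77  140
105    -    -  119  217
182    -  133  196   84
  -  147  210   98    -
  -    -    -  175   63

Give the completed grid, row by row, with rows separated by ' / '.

Row 3 needs 665; the known cells sum to 595, so (3,2) = 70.
From column 5, 665 − (140 + 217 + 84 + 63) gives (4,5) = 161.
Anti-diagonal needs 665; the known cells sum to 539, so (5,1) = 126.
Row 4: 147 + 210 + 98 + 161 + ? = 665, so (4,1) = 49.
Column 1: 105 + 182 + 49 + 126 + ? = 665, so (1,1) = 203.
Main diagonal needs 665; the known cells sum to 497, so (2,2) = 168.
The remaining cell in row 1 is (1,2) = 665 − 574 = 91.
From row 2, 665 − (105 + 168 + 119 + 217) gives (2,3) = 56.
Column 2 must total 665; the given cells sum to 476, so (5,2) = 189.
From column 3, 665 − (154 + 56 + 133 + 210) gives (5,3) = 112.

203 91 154 77 140 / 105 168 56 119 217 / 182 70 133 196 84 / 49 147 210 98 161 / 126 189 112 175 63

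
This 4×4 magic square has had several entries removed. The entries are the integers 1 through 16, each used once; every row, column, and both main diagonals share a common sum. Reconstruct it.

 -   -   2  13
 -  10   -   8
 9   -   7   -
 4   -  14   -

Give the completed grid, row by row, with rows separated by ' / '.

16 3 2 13 / 5 10 11 8 / 9 6 7 12 / 4 15 14 1

The entries are 1 through 16, which sum to 136, so each line sums to 136/4 = 34.
The remaining cell in column 3 is (2,3) = 34 − 23 = 11.
Anti-diagonal needs 34; the known cells sum to 28, so (3,2) = 6.
The remaining cell in row 2 is (2,1) = 34 − 29 = 5.
Row 3 needs 34; the known cells sum to 22, so (3,4) = 12.
Column 1: 5 + 9 + 4 + ? = 34, so (1,1) = 16.
Column 4 needs 34; the known cells sum to 33, so (4,4) = 1.
Row 1: 16 + 2 + 13 + ? = 34, so (1,2) = 3.
Using row 4: 4 + 14 + 1 + ? → (4,2) = 34 − 19 = 15.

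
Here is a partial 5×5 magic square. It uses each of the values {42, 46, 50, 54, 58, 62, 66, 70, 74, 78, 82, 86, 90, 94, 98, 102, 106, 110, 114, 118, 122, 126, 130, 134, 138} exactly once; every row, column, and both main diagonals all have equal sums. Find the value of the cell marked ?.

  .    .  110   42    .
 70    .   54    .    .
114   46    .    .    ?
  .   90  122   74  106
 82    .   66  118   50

The 25 entries sum to 2250, so each line sums to 2250/5 = 450.
The remaining cell in row 4 is (4,1) = 450 − 392 = 58.
From row 5, 450 − (82 + 66 + 118 + 50) gives (5,2) = 134.
The remaining cell in column 1 is (1,1) = 450 − 324 = 126.
Column 3 needs 450; the known cells sum to 352, so (3,3) = 98.
The remaining cell in main diagonal is (2,2) = 450 − 348 = 102.
Column 2 must total 450; the given cells sum to 372, so (1,2) = 78.
Using row 1: 126 + 78 + 110 + 42 + ? → (1,5) = 450 − 356 = 94.
Using anti-diagonal: 94 + 98 + 90 + 82 + ? → (2,4) = 450 − 364 = 86.
Row 2 must total 450; the given cells sum to 312, so (2,5) = 138.
Column 4: 42 + 86 + 74 + 118 + ? = 450, so (3,4) = 130.
The remaining cell in column 5 is (3,5) = 450 − 388 = 62.

62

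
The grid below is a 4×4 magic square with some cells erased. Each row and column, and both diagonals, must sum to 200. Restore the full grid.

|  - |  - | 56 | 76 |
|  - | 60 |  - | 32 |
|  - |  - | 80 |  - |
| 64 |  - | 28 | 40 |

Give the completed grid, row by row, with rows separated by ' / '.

Row 4 needs 200; the known cells sum to 132, so (4,2) = 68.
Using column 3: 56 + 80 + 28 + ? → (2,3) = 200 − 164 = 36.
Column 4 must total 200; the given cells sum to 148, so (3,4) = 52.
From main diagonal, 200 − (60 + 80 + 40) gives (1,1) = 20.
From anti-diagonal, 200 − (76 + 36 + 64) gives (3,2) = 24.
Row 1: 20 + 56 + 76 + ? = 200, so (1,2) = 48.
Using row 2: 60 + 36 + 32 + ? → (2,1) = 200 − 128 = 72.
Row 3 must total 200; the given cells sum to 156, so (3,1) = 44.

20 48 56 76 / 72 60 36 32 / 44 24 80 52 / 64 68 28 40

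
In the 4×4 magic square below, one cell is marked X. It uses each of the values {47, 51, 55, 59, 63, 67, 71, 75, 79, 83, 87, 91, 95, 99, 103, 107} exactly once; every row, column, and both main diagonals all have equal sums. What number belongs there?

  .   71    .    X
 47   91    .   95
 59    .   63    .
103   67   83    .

The 16 entries sum to 1232, so each line sums to 1232/4 = 308.
The remaining cell in row 2 is (2,3) = 308 − 233 = 75.
Row 4: 103 + 67 + 83 + ? = 308, so (4,4) = 55.
Column 1 needs 308; the known cells sum to 209, so (1,1) = 99.
Column 2 must total 308; the given cells sum to 229, so (3,2) = 79.
The remaining cell in column 3 is (1,3) = 308 − 221 = 87.
Anti-diagonal must total 308; the given cells sum to 257, so (1,4) = 51.

51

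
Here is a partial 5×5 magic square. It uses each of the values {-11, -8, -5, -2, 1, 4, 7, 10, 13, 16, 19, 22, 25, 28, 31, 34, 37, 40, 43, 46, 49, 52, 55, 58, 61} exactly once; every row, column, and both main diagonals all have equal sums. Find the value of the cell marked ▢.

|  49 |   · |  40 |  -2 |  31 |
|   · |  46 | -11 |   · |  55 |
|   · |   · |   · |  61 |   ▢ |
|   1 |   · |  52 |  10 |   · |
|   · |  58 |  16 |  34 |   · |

The 25 entries sum to 625, so each line sums to 625/5 = 125.
The remaining cell in row 1 is (1,2) = 125 − 118 = 7.
Column 3 needs 125; the known cells sum to 97, so (3,3) = 28.
Column 4 must total 125; the given cells sum to 103, so (2,4) = 22.
Main diagonal: 49 + 46 + 28 + 10 + ? = 125, so (5,5) = -8.
Using row 2: 46 + (-11) + 22 + 55 + ? → (2,1) = 125 − 112 = 13.
From row 5, 125 − (58 + 16 + 34 + (-8)) gives (5,1) = 25.
Column 1: 49 + 13 + 1 + 25 + ? = 125, so (3,1) = 37.
From anti-diagonal, 125 − (31 + 22 + 28 + 25) gives (4,2) = 19.
Using row 4: 1 + 19 + 52 + 10 + ? → (4,5) = 125 − 82 = 43.
From column 2, 125 − (7 + 46 + 19 + 58) gives (3,2) = -5.
From column 5, 125 − (31 + 55 + 43 + (-8)) gives (3,5) = 4.

4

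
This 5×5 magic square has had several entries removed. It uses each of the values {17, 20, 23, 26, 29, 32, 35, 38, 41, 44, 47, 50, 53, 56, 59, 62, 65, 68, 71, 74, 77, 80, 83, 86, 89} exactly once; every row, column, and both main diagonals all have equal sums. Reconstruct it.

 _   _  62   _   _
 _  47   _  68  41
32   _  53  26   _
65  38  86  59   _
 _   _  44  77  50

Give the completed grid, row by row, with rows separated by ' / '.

56 29 62 35 83 / 89 47 20 68 41 / 32 80 53 26 74 / 65 38 86 59 17 / 23 71 44 77 50

The 25 entries sum to 1325, so each line sums to 1325/5 = 265.
From row 4, 265 − (65 + 38 + 86 + 59) gives (4,5) = 17.
From column 3, 265 − (62 + 53 + 86 + 44) gives (2,3) = 20.
Column 4 must total 265; the given cells sum to 230, so (1,4) = 35.
The remaining cell in main diagonal is (1,1) = 265 − 209 = 56.
Using row 2: 47 + 20 + 68 + 41 + ? → (2,1) = 265 − 176 = 89.
Column 1: 56 + 89 + 32 + 65 + ? = 265, so (5,1) = 23.
Anti-diagonal: 68 + 53 + 38 + 23 + ? = 265, so (1,5) = 83.
The remaining cell in row 1 is (1,2) = 265 − 236 = 29.
Row 5 needs 265; the known cells sum to 194, so (5,2) = 71.
From column 2, 265 − (29 + 47 + 38 + 71) gives (3,2) = 80.
The remaining cell in column 5 is (3,5) = 265 − 191 = 74.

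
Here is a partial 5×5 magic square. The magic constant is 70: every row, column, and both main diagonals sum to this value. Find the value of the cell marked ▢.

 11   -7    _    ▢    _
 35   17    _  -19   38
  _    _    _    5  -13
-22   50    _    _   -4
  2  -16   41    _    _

47

Using row 2: 35 + 17 + (-19) + 38 + ? → (2,3) = 70 − 71 = -1.
From column 1, 70 − (11 + 35 + (-22) + 2) gives (3,1) = 44.
Using column 2: -7 + 17 + 50 + (-16) + ? → (3,2) = 70 − 44 = 26.
Row 3 must total 70; the given cells sum to 62, so (3,3) = 8.
The remaining cell in anti-diagonal is (1,5) = 70 − 41 = 29.
Column 5 must total 70; the given cells sum to 50, so (5,5) = 20.
From main diagonal, 70 − (11 + 17 + 8 + 20) gives (4,4) = 14.
From row 4, 70 − (-22 + 50 + 14 + (-4)) gives (4,3) = 32.
Using row 5: 2 + (-16) + 41 + 20 + ? → (5,4) = 70 − 47 = 23.
Column 3 must total 70; the given cells sum to 80, so (1,3) = -10.
Column 4: -19 + 5 + 14 + 23 + ? = 70, so (1,4) = 47.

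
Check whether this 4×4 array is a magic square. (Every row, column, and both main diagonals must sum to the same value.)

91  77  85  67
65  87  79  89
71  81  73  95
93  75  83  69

Row 1: 91 + 77 + 85 + 67 = 320.
Row 2: 65 + 87 + 79 + 89 = 320.
Row 3: 71 + 81 + 73 + 95 = 320.
Row 4: 93 + 75 + 83 + 69 = 320.
Column 1: 91 + 65 + 71 + 93 = 320.
Column 2: 77 + 87 + 81 + 75 = 320.
Column 3: 85 + 79 + 73 + 83 = 320.
Column 4: 67 + 89 + 95 + 69 = 320.
Main diagonal: 91 + 87 + 73 + 69 = 320.
Anti-diagonal: 67 + 79 + 81 + 93 = 320.
All lines sum to 320.

Yes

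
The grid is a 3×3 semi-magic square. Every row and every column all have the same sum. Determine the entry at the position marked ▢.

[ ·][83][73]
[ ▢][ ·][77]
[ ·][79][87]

Column 3 is complete and sums to 237; that is the magic constant.
Row 1 must total 237; the given cells sum to 156, so (1,1) = 81.
Row 3 must total 237; the given cells sum to 166, so (3,1) = 71.
From column 1, 237 − (81 + 71) gives (2,1) = 85.

85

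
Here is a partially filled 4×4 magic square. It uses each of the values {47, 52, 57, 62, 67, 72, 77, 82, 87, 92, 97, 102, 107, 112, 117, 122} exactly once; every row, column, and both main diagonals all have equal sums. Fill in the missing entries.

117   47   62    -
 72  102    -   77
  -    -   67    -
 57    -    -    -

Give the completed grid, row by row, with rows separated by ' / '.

The 16 entries sum to 1352, so each line sums to 1352/4 = 338.
Using row 1: 117 + 47 + 62 + ? → (1,4) = 338 − 226 = 112.
Row 2 must total 338; the given cells sum to 251, so (2,3) = 87.
The remaining cell in column 1 is (3,1) = 338 − 246 = 92.
Column 3: 62 + 87 + 67 + ? = 338, so (4,3) = 122.
Main diagonal must total 338; the given cells sum to 286, so (4,4) = 52.
The remaining cell in anti-diagonal is (3,2) = 338 − 256 = 82.
Using row 3: 92 + 82 + 67 + ? → (3,4) = 338 − 241 = 97.
Row 4 must total 338; the given cells sum to 231, so (4,2) = 107.

117 47 62 112 / 72 102 87 77 / 92 82 67 97 / 57 107 122 52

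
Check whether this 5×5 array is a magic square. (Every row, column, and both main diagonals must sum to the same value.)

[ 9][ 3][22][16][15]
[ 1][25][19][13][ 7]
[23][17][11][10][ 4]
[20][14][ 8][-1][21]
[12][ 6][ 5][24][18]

Row 1: 9 + 3 + 22 + 16 + 15 = 65.
Row 2: 1 + 25 + 19 + 13 + 7 = 65.
Row 3: 23 + 17 + 11 + 10 + 4 = 65.
Row 4: 20 + 14 + 8 + (-1) + 21 = 62.
Row 5: 12 + 6 + 5 + 24 + 18 = 65.
Column 1: 9 + 1 + 23 + 20 + 12 = 65.
Column 2: 3 + 25 + 17 + 14 + 6 = 65.
Column 3: 22 + 19 + 11 + 8 + 5 = 65.
Column 4: 16 + 13 + 10 + (-1) + 24 = 62.
Column 5: 15 + 7 + 4 + 21 + 18 = 65.
Main diagonal: 9 + 25 + 11 + (-1) + 18 = 62.
Anti-diagonal: 15 + 13 + 11 + 14 + 12 = 65.

No — row 3 sums to 65 but column 4 sums to 62.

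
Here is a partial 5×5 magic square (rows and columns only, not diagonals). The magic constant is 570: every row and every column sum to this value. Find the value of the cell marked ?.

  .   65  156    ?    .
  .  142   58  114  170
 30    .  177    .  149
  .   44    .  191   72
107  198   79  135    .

37

The remaining cell in row 2 is (2,1) = 570 − 484 = 86.
Using row 5: 107 + 198 + 79 + 135 + ? → (5,5) = 570 − 519 = 51.
Column 2 needs 570; the known cells sum to 449, so (3,2) = 121.
Column 3 needs 570; the known cells sum to 470, so (4,3) = 100.
From column 5, 570 − (170 + 149 + 72 + 51) gives (1,5) = 128.
The remaining cell in row 3 is (3,4) = 570 − 477 = 93.
Row 4 must total 570; the given cells sum to 407, so (4,1) = 163.
From column 1, 570 − (86 + 30 + 163 + 107) gives (1,1) = 184.
Column 4: 114 + 93 + 191 + 135 + ? = 570, so (1,4) = 37.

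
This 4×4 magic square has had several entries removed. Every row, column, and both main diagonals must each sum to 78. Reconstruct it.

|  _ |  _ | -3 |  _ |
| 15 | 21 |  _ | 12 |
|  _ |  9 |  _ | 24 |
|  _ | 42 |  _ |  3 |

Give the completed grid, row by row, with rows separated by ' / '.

Using row 2: 15 + 21 + 12 + ? → (2,3) = 78 − 48 = 30.
Using column 2: 21 + 9 + 42 + ? → (1,2) = 78 − 72 = 6.
The remaining cell in column 4 is (1,4) = 78 − 39 = 39.
From anti-diagonal, 78 − (39 + 30 + 9) gives (4,1) = 0.
The remaining cell in row 1 is (1,1) = 78 − 42 = 36.
Row 4: 0 + 42 + 3 + ? = 78, so (4,3) = 33.
The remaining cell in column 1 is (3,1) = 78 − 51 = 27.
Using column 3: -3 + 30 + 33 + ? → (3,3) = 78 − 60 = 18.

36 6 -3 39 / 15 21 30 12 / 27 9 18 24 / 0 42 33 3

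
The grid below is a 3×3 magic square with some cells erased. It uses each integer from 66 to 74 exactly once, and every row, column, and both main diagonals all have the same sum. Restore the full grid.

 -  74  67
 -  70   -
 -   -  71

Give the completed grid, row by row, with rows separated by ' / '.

69 74 67 / 68 70 72 / 73 66 71

The entries are 66 through 74, which sum to 630, so each line sums to 630/3 = 210.
Row 1 needs 210; the known cells sum to 141, so (1,1) = 69.
Column 2 needs 210; the known cells sum to 144, so (3,2) = 66.
Column 3 must total 210; the given cells sum to 138, so (2,3) = 72.
Using anti-diagonal: 67 + 70 + ? → (3,1) = 210 − 137 = 73.
Row 2 needs 210; the known cells sum to 142, so (2,1) = 68.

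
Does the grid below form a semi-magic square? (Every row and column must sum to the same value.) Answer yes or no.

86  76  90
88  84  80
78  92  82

Yes

Row 1: 86 + 76 + 90 = 252.
Row 2: 88 + 84 + 80 = 252.
Row 3: 78 + 92 + 82 = 252.
Column 1: 86 + 88 + 78 = 252.
Column 2: 76 + 84 + 92 = 252.
Column 3: 90 + 80 + 82 = 252.
All lines sum to 252.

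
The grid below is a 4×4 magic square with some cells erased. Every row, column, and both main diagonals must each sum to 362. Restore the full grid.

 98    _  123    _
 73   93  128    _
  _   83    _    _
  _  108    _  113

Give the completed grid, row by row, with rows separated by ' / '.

98 78 123 63 / 73 93 128 68 / 103 83 58 118 / 88 108 53 113

Row 2 needs 362; the known cells sum to 294, so (2,4) = 68.
Column 2 must total 362; the given cells sum to 284, so (1,2) = 78.
Main diagonal must total 362; the given cells sum to 304, so (3,3) = 58.
From row 1, 362 − (98 + 78 + 123) gives (1,4) = 63.
Column 3: 123 + 128 + 58 + ? = 362, so (4,3) = 53.
Column 4 must total 362; the given cells sum to 244, so (3,4) = 118.
Anti-diagonal needs 362; the known cells sum to 274, so (4,1) = 88.
Row 3 must total 362; the given cells sum to 259, so (3,1) = 103.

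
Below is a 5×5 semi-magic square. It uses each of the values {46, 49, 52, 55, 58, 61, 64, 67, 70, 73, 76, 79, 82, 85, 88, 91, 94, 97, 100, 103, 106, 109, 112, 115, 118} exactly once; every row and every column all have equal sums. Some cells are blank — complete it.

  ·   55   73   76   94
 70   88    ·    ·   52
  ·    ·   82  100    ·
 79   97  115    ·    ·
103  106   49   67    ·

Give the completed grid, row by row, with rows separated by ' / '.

112 55 73 76 94 / 70 88 91 109 52 / 46 64 82 100 118 / 79 97 115 58 61 / 103 106 49 67 85

The 25 entries sum to 2050, so each line sums to 2050/5 = 410.
Row 1 must total 410; the given cells sum to 298, so (1,1) = 112.
Using row 5: 103 + 106 + 49 + 67 + ? → (5,5) = 410 − 325 = 85.
Column 1 must total 410; the given cells sum to 364, so (3,1) = 46.
Column 2 needs 410; the known cells sum to 346, so (3,2) = 64.
Column 3 needs 410; the known cells sum to 319, so (2,3) = 91.
Row 2 needs 410; the known cells sum to 301, so (2,4) = 109.
Row 3 needs 410; the known cells sum to 292, so (3,5) = 118.
Using column 4: 76 + 109 + 100 + 67 + ? → (4,4) = 410 − 352 = 58.
Using column 5: 94 + 52 + 118 + 85 + ? → (4,5) = 410 − 349 = 61.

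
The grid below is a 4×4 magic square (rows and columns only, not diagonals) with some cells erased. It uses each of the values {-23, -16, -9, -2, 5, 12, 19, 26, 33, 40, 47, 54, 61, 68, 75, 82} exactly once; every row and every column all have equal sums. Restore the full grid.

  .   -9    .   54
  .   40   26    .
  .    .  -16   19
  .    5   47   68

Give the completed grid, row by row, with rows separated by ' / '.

12 -9 61 54 / 75 40 26 -23 / 33 82 -16 19 / -2 5 47 68

The 16 entries sum to 472, so each line sums to 472/4 = 118.
Row 4: 5 + 47 + 68 + ? = 118, so (4,1) = -2.
Column 2: -9 + 40 + 5 + ? = 118, so (3,2) = 82.
Column 3: 26 + (-16) + 47 + ? = 118, so (1,3) = 61.
The remaining cell in column 4 is (2,4) = 118 − 141 = -23.
Row 1: -9 + 61 + 54 + ? = 118, so (1,1) = 12.
The remaining cell in row 2 is (2,1) = 118 − 43 = 75.
From row 3, 118 − (82 + (-16) + 19) gives (3,1) = 33.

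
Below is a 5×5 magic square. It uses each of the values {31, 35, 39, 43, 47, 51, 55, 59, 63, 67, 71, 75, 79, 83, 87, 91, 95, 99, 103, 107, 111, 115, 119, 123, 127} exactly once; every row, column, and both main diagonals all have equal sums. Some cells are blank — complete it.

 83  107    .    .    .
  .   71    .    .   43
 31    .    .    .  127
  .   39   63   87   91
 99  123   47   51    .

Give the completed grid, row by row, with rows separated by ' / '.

The 25 entries sum to 1975, so each line sums to 1975/5 = 395.
Row 4: 39 + 63 + 87 + 91 + ? = 395, so (4,1) = 115.
From row 5, 395 − (99 + 123 + 47 + 51) gives (5,5) = 75.
The remaining cell in column 1 is (2,1) = 395 − 328 = 67.
Column 2: 107 + 71 + 39 + 123 + ? = 395, so (3,2) = 55.
Column 5 needs 395; the known cells sum to 336, so (1,5) = 59.
Main diagonal needs 395; the known cells sum to 316, so (3,3) = 79.
Anti-diagonal: 59 + 79 + 39 + 99 + ? = 395, so (2,4) = 119.
The remaining cell in row 2 is (2,3) = 395 − 300 = 95.
Row 3 must total 395; the given cells sum to 292, so (3,4) = 103.
Column 3 must total 395; the given cells sum to 284, so (1,3) = 111.
Using column 4: 119 + 103 + 87 + 51 + ? → (1,4) = 395 − 360 = 35.

83 107 111 35 59 / 67 71 95 119 43 / 31 55 79 103 127 / 115 39 63 87 91 / 99 123 47 51 75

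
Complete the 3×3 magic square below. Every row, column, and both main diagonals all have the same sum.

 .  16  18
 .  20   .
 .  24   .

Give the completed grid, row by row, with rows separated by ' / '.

Column 2 is already complete: 16 + 20 + 24 = 60, so that is the magic constant.
Row 1 needs 60; the known cells sum to 34, so (1,1) = 26.
From main diagonal, 60 − (26 + 20) gives (3,3) = 14.
Anti-diagonal needs 60; the known cells sum to 38, so (3,1) = 22.
Column 1: 26 + 22 + ? = 60, so (2,1) = 12.
Column 3 needs 60; the known cells sum to 32, so (2,3) = 28.

26 16 18 / 12 20 28 / 22 24 14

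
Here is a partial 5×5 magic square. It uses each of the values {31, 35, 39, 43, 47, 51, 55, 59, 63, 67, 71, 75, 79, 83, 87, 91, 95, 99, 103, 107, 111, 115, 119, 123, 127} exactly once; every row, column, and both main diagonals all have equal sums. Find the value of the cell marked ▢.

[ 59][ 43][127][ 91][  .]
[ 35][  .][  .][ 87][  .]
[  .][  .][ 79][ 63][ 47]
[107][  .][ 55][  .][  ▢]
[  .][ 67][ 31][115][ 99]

The 25 entries sum to 1975, so each line sums to 1975/5 = 395.
Using row 1: 59 + 43 + 127 + 91 + ? → (1,5) = 395 − 320 = 75.
The remaining cell in row 5 is (5,1) = 395 − 312 = 83.
Column 1: 59 + 35 + 107 + 83 + ? = 395, so (3,1) = 111.
From column 3, 395 − (127 + 79 + 55 + 31) gives (2,3) = 103.
Column 4: 91 + 87 + 63 + 115 + ? = 395, so (4,4) = 39.
Main diagonal needs 395; the known cells sum to 276, so (2,2) = 119.
Anti-diagonal needs 395; the known cells sum to 324, so (4,2) = 71.
Row 2 needs 395; the known cells sum to 344, so (2,5) = 51.
Row 3 must total 395; the given cells sum to 300, so (3,2) = 95.
Row 4 needs 395; the known cells sum to 272, so (4,5) = 123.

123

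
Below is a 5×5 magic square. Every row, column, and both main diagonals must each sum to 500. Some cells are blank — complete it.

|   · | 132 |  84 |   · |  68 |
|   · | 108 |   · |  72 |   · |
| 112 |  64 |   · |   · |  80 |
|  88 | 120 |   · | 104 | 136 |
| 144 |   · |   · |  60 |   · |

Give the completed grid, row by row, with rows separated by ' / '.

Row 4 needs 500; the known cells sum to 448, so (4,3) = 52.
From column 2, 500 − (132 + 108 + 64 + 120) gives (5,2) = 76.
Anti-diagonal needs 500; the known cells sum to 404, so (3,3) = 96.
Row 3 needs 500; the known cells sum to 352, so (3,4) = 148.
Using column 4: 72 + 148 + 104 + 60 + ? → (1,4) = 500 − 384 = 116.
Row 1 needs 500; the known cells sum to 400, so (1,1) = 100.
Column 1 needs 500; the known cells sum to 444, so (2,1) = 56.
Main diagonal needs 500; the known cells sum to 408, so (5,5) = 92.
From row 5, 500 − (144 + 76 + 60 + 92) gives (5,3) = 128.
From column 3, 500 − (84 + 96 + 52 + 128) gives (2,3) = 140.
From column 5, 500 − (68 + 80 + 136 + 92) gives (2,5) = 124.

100 132 84 116 68 / 56 108 140 72 124 / 112 64 96 148 80 / 88 120 52 104 136 / 144 76 128 60 92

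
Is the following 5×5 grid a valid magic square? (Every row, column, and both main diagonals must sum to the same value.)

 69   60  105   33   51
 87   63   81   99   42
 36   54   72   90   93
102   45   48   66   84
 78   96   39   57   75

No — row 1 sums to 318 but row 4 sums to 345.

Row 1: 69 + 60 + 105 + 33 + 51 = 318.
Row 2: 87 + 63 + 81 + 99 + 42 = 372.
Row 3: 36 + 54 + 72 + 90 + 93 = 345.
Row 4: 102 + 45 + 48 + 66 + 84 = 345.
Row 5: 78 + 96 + 39 + 57 + 75 = 345.
Column 1: 69 + 87 + 36 + 102 + 78 = 372.
Column 2: 60 + 63 + 54 + 45 + 96 = 318.
Column 3: 105 + 81 + 72 + 48 + 39 = 345.
Column 4: 33 + 99 + 90 + 66 + 57 = 345.
Column 5: 51 + 42 + 93 + 84 + 75 = 345.
Main diagonal: 69 + 63 + 72 + 66 + 75 = 345.
Anti-diagonal: 51 + 99 + 72 + 45 + 78 = 345.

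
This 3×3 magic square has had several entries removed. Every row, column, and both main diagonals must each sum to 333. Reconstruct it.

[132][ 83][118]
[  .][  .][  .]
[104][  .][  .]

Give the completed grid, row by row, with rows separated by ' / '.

132 83 118 / 97 111 125 / 104 139 90

Column 1 needs 333; the known cells sum to 236, so (2,1) = 97.
Anti-diagonal: 118 + 104 + ? = 333, so (2,2) = 111.
Row 2 needs 333; the known cells sum to 208, so (2,3) = 125.
From column 2, 333 − (83 + 111) gives (3,2) = 139.
From column 3, 333 − (118 + 125) gives (3,3) = 90.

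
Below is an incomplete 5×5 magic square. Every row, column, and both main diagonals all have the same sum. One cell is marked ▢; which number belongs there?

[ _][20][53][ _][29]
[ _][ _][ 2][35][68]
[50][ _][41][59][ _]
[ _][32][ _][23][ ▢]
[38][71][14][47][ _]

56

Anti-diagonal is complete and sums to 175; that is the magic constant.
Row 5 must total 175; the given cells sum to 170, so (5,5) = 5.
The remaining cell in column 3 is (4,3) = 175 − 110 = 65.
From column 4, 175 − (35 + 59 + 23 + 47) gives (1,4) = 11.
Row 1 needs 175; the known cells sum to 113, so (1,1) = 62.
Main diagonal must total 175; the given cells sum to 131, so (2,2) = 44.
Row 2 must total 175; the given cells sum to 149, so (2,1) = 26.
The remaining cell in column 1 is (4,1) = 175 − 176 = -1.
Column 2: 20 + 44 + 32 + 71 + ? = 175, so (3,2) = 8.
Row 3: 50 + 8 + 41 + 59 + ? = 175, so (3,5) = 17.
The remaining cell in row 4 is (4,5) = 175 − 119 = 56.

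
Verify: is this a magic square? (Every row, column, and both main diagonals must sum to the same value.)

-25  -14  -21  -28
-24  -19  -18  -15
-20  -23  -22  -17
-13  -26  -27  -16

No — row 4 sums to -82 but column 3 sums to -88.

Row 1: -25 + (-14) + (-21) + (-28) = -88.
Row 2: -24 + (-19) + (-18) + (-15) = -76.
Row 3: -20 + (-23) + (-22) + (-17) = -82.
Row 4: -13 + (-26) + (-27) + (-16) = -82.
Column 1: -25 + (-24) + (-20) + (-13) = -82.
Column 2: -14 + (-19) + (-23) + (-26) = -82.
Column 3: -21 + (-18) + (-22) + (-27) = -88.
Column 4: -28 + (-15) + (-17) + (-16) = -76.
Main diagonal: -25 + (-19) + (-22) + (-16) = -82.
Anti-diagonal: -28 + (-18) + (-23) + (-13) = -82.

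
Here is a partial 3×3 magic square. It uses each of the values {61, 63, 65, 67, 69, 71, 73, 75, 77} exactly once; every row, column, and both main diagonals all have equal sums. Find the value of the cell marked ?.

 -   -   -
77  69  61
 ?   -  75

The 9 entries sum to 621, so each line sums to 621/3 = 207.
From column 3, 207 − (61 + 75) gives (1,3) = 71.
Using main diagonal: 69 + 75 + ? → (1,1) = 207 − 144 = 63.
The remaining cell in anti-diagonal is (3,1) = 207 − 140 = 67.

67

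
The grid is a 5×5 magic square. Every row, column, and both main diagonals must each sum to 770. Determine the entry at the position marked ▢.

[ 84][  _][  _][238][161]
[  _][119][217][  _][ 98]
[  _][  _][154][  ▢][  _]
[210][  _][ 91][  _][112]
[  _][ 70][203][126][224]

77

From row 5, 770 − (70 + 203 + 126 + 224) gives (5,1) = 147.
Column 3 must total 770; the given cells sum to 665, so (1,3) = 105.
Column 5: 161 + 98 + 112 + 224 + ? = 770, so (3,5) = 175.
Main diagonal: 84 + 119 + 154 + 224 + ? = 770, so (4,4) = 189.
Row 1 needs 770; the known cells sum to 588, so (1,2) = 182.
Row 4: 210 + 91 + 189 + 112 + ? = 770, so (4,2) = 168.
From column 2, 770 − (182 + 119 + 168 + 70) gives (3,2) = 231.
Using anti-diagonal: 161 + 154 + 168 + 147 + ? → (2,4) = 770 − 630 = 140.
Using row 2: 119 + 217 + 140 + 98 + ? → (2,1) = 770 − 574 = 196.
Column 1 must total 770; the given cells sum to 637, so (3,1) = 133.
Column 4: 238 + 140 + 189 + 126 + ? = 770, so (3,4) = 77.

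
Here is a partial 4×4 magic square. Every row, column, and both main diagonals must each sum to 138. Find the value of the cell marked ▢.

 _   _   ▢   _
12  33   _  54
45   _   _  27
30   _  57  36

24

From row 2, 138 − (12 + 33 + 54) gives (2,3) = 39.
The remaining cell in row 4 is (4,2) = 138 − 123 = 15.
Column 1: 12 + 45 + 30 + ? = 138, so (1,1) = 51.
Using column 4: 54 + 27 + 36 + ? → (1,4) = 138 − 117 = 21.
The remaining cell in main diagonal is (3,3) = 138 − 120 = 18.
Anti-diagonal must total 138; the given cells sum to 90, so (3,2) = 48.
The remaining cell in column 2 is (1,2) = 138 − 96 = 42.
Column 3: 39 + 18 + 57 + ? = 138, so (1,3) = 24.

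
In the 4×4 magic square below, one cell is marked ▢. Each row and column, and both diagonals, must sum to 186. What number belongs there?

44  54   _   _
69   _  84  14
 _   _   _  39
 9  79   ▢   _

Row 2 must total 186; the given cells sum to 167, so (2,2) = 19.
Column 1: 44 + 69 + 9 + ? = 186, so (3,1) = 64.
Column 2: 54 + 19 + 79 + ? = 186, so (3,2) = 34.
Anti-diagonal must total 186; the given cells sum to 127, so (1,4) = 59.
Row 1 must total 186; the given cells sum to 157, so (1,3) = 29.
Row 3 must total 186; the given cells sum to 137, so (3,3) = 49.
From column 3, 186 − (29 + 84 + 49) gives (4,3) = 24.

24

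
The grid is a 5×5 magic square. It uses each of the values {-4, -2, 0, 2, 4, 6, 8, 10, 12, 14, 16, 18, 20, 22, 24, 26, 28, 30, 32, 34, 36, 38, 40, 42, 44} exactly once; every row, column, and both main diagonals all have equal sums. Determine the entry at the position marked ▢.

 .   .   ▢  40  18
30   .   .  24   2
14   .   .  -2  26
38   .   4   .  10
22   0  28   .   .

12

The 25 entries sum to 500, so each line sums to 500/5 = 100.
Column 1 needs 100; the known cells sum to 104, so (1,1) = -4.
Using column 5: 18 + 2 + 26 + 10 + ? → (5,5) = 100 − 56 = 44.
The remaining cell in row 5 is (5,4) = 100 − 94 = 6.
Column 4 must total 100; the given cells sum to 68, so (4,4) = 32.
Row 4 must total 100; the given cells sum to 84, so (4,2) = 16.
Anti-diagonal: 18 + 24 + 16 + 22 + ? = 100, so (3,3) = 20.
The remaining cell in row 3 is (3,2) = 100 − 58 = 42.
Main diagonal needs 100; the known cells sum to 92, so (2,2) = 8.
Using row 2: 30 + 8 + 24 + 2 + ? → (2,3) = 100 − 64 = 36.
From column 2, 100 − (8 + 42 + 16 + 0) gives (1,2) = 34.
The remaining cell in column 3 is (1,3) = 100 − 88 = 12.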